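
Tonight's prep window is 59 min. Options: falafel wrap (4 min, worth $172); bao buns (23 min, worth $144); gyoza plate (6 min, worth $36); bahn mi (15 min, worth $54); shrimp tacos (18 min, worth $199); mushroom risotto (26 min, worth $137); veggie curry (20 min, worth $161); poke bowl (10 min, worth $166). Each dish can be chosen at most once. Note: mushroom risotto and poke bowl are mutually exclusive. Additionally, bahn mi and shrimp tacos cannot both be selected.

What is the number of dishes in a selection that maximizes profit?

The maximum profit within 59 min is 734.
For example falafel wrap + gyoza plate + shrimp tacos + veggie curry + poke bowl achieves it, using 58 min.
Every optimal selection uses 5 dishes.

5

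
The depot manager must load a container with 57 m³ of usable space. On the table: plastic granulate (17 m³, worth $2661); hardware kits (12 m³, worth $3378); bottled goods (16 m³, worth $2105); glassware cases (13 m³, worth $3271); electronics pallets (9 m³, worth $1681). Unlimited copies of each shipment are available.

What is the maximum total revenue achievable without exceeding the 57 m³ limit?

15193

4×hardware kits + electronics pallets uses 57 of the 57 m³ and totals 15193.
That's the maximum — no swap from here does better than 15193.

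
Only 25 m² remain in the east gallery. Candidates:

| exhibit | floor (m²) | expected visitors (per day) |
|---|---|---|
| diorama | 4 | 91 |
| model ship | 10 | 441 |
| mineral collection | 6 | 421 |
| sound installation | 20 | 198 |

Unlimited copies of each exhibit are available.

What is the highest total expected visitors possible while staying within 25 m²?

Best packing: 4×mineral collection — 24 m², 1684 total.
Nothing else within 25 m² beats 1684.

1684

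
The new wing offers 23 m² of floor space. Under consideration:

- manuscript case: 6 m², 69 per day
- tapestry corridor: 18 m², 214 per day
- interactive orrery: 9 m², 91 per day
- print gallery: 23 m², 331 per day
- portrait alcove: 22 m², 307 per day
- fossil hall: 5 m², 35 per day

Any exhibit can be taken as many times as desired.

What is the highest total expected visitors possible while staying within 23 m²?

The ratio ordering already packs tightly: print gallery, 23 m², 331.
Every other selection either busts 23 m² or fails to beat 331.

331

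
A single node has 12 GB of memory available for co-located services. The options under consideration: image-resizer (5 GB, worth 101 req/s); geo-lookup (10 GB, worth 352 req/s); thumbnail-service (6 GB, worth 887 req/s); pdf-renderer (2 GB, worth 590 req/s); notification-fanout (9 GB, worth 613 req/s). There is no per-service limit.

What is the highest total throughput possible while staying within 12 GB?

Best packing: 6×pdf-renderer — 12 GB, 3540 total.
That's the maximum — no swap from here does better than 3540.

3540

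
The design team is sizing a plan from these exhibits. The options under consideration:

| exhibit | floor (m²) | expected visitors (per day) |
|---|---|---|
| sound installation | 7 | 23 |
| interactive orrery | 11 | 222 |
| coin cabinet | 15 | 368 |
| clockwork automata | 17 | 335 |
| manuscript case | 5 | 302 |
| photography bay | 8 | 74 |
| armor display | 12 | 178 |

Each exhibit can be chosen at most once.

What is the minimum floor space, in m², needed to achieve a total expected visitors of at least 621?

Need the lightest bundle worth ≥ 621.
Taking coin cabinet + manuscript case gives 670 (≥ 621) for 20 m².
No combination under 20 m² hits 621.

20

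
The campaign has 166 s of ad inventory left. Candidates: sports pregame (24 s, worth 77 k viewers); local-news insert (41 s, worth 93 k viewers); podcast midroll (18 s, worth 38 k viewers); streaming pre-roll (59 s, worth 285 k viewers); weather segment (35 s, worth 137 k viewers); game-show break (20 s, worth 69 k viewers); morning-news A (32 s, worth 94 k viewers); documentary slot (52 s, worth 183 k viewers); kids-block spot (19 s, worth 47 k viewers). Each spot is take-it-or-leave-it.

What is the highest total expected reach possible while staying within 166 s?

Best packing: streaming pre-roll + weather segment + game-show break + documentary slot — 166 s, 674 total.
No other feasible combination exceeds 674.

674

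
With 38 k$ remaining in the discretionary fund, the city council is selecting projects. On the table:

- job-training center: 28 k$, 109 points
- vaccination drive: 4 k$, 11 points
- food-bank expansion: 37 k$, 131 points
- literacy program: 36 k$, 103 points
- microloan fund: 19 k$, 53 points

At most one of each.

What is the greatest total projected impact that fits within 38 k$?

Filling by ratio: job-training center + vaccination drive for 120, with 6 k$ left unused.
Replace job-training center and vaccination drive with food-bank expansion: the trade gains 11 net, giving 131 at 37 k$.
Runner-up job-training center + vaccination drive tops out at 120.

131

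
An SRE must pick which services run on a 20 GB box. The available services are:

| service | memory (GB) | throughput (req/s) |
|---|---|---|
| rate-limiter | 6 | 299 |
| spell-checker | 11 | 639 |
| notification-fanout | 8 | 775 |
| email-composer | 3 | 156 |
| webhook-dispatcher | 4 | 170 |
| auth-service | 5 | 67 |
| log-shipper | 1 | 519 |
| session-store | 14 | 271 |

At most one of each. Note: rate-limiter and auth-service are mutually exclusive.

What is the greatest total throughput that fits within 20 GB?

1933

Density check — log-shipper 519.00, notification-fanout 96.88, spell-checker 58.09, email-composer 52.00 are the best per GB.
Taking spell-checker + notification-fanout + log-shipper: 20 GB used, 1933 in throughput.
Next best is rate-limiter + notification-fanout + webhook-dispatcher + log-shipper at 1763 (19 GB) — short by 170.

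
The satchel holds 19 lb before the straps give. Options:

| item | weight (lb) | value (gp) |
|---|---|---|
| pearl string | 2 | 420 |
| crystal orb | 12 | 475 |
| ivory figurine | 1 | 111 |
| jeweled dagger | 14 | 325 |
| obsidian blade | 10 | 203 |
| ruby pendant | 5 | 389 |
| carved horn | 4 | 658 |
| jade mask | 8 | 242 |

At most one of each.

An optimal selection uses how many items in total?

4

Best achievable value is 1709.
One optimal bundle: pearl string + ruby pendant + carved horn + jade mask (19 lb).
All optima have 4 items.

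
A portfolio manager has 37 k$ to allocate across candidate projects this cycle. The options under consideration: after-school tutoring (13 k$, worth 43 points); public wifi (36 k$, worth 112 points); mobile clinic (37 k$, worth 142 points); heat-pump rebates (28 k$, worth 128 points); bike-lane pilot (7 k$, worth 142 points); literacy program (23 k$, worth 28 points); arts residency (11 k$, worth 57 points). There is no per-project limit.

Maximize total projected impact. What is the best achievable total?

710

The ratio ordering already packs tightly: 5×bike-lane pilot, 35 k$, 710.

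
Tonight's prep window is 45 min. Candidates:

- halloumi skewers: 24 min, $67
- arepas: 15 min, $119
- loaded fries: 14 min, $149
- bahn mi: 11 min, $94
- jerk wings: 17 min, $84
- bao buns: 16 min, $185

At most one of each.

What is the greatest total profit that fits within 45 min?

Taking the top-ratio dishes first gives loaded fries + bahn mi + bao buns for 428 (41 min).
Dropping bahn mi frees 11 min; slotting in arepas (15 min) lifts the total to 453 at 45 min.
The closest alternative, loaded fries + bahn mi + bao buns, reaches only 428.

453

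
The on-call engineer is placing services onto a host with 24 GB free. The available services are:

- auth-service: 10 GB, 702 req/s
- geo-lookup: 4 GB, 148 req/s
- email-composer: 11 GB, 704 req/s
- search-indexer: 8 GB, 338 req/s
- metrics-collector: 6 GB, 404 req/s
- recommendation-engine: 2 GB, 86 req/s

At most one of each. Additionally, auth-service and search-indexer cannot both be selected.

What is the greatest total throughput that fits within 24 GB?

1492

By throughput per GB: auth-service 70.20, metrics-collector 67.33, email-composer 64.00, recommendation-engine 43.00 lead.
A density-first pass picks auth-service + geo-lookup + metrics-collector + recommendation-engine — 1340 at 22 GB.
Replace geo-lookup and metrics-collector with email-composer: the trade gains 152 net, giving 1492 at 23 GB.
Nothing else feasible within 24 GB beats 1492.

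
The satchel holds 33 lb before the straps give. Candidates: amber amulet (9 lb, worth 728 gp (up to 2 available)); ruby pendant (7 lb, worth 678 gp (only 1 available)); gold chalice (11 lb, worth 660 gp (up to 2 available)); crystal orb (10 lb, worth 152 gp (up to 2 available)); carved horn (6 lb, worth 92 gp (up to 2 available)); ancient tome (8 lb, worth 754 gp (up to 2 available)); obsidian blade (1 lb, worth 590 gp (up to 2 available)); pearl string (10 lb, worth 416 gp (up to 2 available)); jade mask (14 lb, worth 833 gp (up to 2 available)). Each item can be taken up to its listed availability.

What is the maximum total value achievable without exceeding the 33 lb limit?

Filling by ratio: ruby pendant + carved horn + 2×ancient tome + 2×obsidian blade for 3458, with 2 lb left unused.
The 13 lb tied up in ruby pendant and carved horn is better spent on jade mask — total rises to 3521 (32 lb).
No other feasible combination exceeds 3521.

3521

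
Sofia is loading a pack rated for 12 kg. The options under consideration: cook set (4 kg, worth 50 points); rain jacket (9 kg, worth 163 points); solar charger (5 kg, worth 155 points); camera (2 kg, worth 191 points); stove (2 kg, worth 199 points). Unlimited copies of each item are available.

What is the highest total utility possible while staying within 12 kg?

6×stove uses 12 of the 12 kg and totals 1194.

1194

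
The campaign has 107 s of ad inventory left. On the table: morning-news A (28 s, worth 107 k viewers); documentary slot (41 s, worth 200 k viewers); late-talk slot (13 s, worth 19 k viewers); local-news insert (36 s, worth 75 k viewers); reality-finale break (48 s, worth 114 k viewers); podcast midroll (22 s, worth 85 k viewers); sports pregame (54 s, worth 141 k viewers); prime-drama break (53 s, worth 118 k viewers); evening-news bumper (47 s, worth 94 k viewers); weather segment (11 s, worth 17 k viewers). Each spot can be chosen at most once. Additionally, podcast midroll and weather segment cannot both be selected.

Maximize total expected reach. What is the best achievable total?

411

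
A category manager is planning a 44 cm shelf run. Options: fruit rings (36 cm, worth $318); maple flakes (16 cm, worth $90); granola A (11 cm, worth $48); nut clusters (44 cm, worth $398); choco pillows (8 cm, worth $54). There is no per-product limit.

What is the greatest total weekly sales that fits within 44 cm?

398

Taking nut clusters: 44 cm used, 398 in weekly sales.
That's the maximum — no swap from here does better than 398.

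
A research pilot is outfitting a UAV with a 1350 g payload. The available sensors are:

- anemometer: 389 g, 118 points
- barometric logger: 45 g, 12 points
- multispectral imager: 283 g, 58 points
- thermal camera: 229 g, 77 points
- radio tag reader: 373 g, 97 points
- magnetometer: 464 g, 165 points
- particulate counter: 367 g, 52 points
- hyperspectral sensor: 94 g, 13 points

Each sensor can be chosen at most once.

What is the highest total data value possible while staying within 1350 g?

397

By data value per g: magnetometer 0.36, thermal camera 0.34, anemometer 0.30, barometric logger 0.27 lead.
Filling by ratio: anemometer + barometric logger + thermal camera + magnetometer + hyperspectral sensor for 385, with 129 g left unused.
But multispectral imager + thermal camera + radio tag reader + magnetometer fits in 1349 g and reaches 397.
Nothing else within 1350 g beats 397.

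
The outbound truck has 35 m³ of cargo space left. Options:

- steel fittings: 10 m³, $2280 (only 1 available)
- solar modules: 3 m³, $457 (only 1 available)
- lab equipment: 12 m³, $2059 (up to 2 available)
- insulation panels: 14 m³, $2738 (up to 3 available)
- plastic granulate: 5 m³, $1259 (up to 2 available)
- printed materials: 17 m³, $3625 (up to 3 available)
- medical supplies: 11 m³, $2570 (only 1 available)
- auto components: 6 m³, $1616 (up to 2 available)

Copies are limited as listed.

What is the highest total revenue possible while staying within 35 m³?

Ranking by ratio (revenue/m³): auto components 269.33, plastic granulate 251.80, medical supplies 233.64.
The ratio heuristic lands on 2×plastic granulate + medical supplies + 2×auto components (8320) but leaves 2 m³ idle.
Dropping medical supplies frees 11 m³; slotting in steel fittings + solar modules (13 m³) lifts the total to 8487 at 35 m³.
No other feasible combination exceeds 8487.

8487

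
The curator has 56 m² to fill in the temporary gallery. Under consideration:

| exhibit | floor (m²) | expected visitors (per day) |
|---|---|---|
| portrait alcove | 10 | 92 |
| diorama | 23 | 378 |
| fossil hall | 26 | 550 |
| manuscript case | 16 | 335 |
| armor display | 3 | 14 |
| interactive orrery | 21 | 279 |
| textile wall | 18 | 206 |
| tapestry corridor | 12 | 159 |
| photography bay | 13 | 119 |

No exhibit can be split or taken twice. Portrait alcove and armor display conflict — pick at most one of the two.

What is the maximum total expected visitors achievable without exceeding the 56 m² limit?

1044

Ranking by ratio (expected visitors/m²): fossil hall 21.15, manuscript case 20.94, diorama 16.43, interactive orrery 13.29.
Best packing: fossil hall + manuscript case + tapestry corridor — 54 m², 1044 total.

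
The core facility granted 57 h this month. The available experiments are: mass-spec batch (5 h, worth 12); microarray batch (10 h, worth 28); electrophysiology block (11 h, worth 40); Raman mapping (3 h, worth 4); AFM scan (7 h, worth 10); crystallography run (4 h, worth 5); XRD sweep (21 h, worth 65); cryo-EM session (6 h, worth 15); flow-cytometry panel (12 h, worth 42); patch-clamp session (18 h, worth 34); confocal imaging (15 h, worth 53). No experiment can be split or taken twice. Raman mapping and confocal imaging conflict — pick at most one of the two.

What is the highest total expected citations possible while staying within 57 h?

186

Best packing: microarray batch + electrophysiology block + XRD sweep + confocal imaging — 57 h, 186 total.
Next best is mass-spec batch + microarray batch + electrophysiology block + crystallography run + flow-cytometry panel + confocal imaging at 180 (57 h) — short by 6.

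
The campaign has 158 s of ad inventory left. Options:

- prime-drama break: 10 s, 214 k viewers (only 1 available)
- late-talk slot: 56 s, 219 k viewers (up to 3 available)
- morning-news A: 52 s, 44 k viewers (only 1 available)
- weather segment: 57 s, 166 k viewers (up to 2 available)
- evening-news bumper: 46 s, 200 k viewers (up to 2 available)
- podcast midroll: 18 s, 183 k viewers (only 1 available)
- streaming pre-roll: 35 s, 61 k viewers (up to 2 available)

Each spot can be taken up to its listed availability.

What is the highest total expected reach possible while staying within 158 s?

858

Taking prime-drama break + 2×evening-news bumper + podcast midroll + streaming pre-roll: 155 s used, 858 in expected reach.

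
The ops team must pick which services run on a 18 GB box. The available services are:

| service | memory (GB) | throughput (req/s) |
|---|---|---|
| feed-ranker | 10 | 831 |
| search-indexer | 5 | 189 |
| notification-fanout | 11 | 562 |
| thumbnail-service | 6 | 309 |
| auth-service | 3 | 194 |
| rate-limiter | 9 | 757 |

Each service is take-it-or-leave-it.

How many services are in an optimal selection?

3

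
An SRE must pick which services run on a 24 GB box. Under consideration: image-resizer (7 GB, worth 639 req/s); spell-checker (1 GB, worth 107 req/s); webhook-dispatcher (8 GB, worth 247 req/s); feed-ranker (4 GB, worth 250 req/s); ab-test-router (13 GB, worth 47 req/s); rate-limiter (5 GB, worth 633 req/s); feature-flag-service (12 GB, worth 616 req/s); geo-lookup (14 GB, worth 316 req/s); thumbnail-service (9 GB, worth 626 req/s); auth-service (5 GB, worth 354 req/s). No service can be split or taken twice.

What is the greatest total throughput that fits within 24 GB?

2005

A density-first pass picks image-resizer + spell-checker + feed-ranker + rate-limiter + auth-service — 1983 at 22 GB.
Dropping feed-ranker and auth-service frees 9 GB; slotting in thumbnail-service (9 GB) lifts the total to 2005 at 22 GB.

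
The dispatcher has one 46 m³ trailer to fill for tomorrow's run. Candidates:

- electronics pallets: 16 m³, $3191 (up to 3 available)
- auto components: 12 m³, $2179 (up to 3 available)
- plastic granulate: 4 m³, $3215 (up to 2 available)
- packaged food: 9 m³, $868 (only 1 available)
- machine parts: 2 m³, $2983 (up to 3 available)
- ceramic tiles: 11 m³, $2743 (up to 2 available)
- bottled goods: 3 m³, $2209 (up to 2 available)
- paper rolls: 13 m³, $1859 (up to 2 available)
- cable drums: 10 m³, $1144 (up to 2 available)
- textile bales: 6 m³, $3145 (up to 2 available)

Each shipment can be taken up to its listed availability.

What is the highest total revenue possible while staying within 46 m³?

By revenue per m³: machine parts 1491.50, plastic granulate 803.75, bottled goods 736.33, textile bales 524.17 lead.
2×plastic granulate + 3×machine parts + ceramic tiles + 2×bottled goods + 2×textile bales uses 43 of the 46 m³ and totals 28830.
Every other selection either busts 46 m³ or exceeds an availability limit or fails to beat 28830.

28830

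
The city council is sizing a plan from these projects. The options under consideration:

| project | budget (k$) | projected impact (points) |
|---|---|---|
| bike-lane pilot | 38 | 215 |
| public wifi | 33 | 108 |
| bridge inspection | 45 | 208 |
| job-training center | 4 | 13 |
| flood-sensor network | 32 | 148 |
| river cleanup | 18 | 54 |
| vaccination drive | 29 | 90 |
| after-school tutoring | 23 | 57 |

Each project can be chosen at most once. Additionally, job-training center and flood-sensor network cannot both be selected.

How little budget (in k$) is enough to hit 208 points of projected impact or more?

Need the lightest bundle worth ≥ 208.
bike-lane pilot reaches 215 using 38 k$.
Any bundle with less than 38 k$ falls short of 208.

38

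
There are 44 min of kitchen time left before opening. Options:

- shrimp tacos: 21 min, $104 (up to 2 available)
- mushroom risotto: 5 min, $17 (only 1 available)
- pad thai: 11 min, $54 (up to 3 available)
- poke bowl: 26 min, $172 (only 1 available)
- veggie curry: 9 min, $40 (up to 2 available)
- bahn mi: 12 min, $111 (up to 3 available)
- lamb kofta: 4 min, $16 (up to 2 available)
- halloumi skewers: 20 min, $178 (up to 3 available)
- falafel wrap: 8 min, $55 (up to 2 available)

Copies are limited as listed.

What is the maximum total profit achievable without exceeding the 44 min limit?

400

Greedy by ratio would take 3×bahn mi + falafel wrap: 44 min used, total 388.
Dropping bahn mi and falafel wrap frees 20 min; slotting in halloumi skewers (20 min) lifts the total to 400 at 44 min.
Nothing else within 44 min beats 400.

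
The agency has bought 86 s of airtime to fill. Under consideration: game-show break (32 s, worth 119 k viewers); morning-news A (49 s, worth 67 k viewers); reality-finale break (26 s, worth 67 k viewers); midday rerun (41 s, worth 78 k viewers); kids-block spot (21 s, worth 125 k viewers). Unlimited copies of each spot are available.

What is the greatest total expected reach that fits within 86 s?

500

4×kids-block spot uses 84 of the 86 s and totals 500.
Nothing else within 86 s beats 500.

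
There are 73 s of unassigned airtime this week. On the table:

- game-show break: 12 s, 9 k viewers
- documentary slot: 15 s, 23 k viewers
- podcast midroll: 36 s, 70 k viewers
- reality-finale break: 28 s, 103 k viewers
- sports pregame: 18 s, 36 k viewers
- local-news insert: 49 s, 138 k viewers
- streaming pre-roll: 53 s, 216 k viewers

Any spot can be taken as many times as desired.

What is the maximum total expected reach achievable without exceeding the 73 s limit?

252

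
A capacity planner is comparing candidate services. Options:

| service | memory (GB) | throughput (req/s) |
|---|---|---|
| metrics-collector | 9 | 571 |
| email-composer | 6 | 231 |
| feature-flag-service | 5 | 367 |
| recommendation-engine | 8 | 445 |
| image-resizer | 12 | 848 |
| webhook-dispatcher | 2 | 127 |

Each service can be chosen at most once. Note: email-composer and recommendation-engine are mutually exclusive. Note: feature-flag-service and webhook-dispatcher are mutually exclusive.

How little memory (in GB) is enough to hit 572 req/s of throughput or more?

10

Need the lightest bundle worth ≥ 572.
Taking recommendation-engine + webhook-dispatcher gives 572 (≥ 572) for 10 GB.
Below 10 GB the best achievable stays under 572.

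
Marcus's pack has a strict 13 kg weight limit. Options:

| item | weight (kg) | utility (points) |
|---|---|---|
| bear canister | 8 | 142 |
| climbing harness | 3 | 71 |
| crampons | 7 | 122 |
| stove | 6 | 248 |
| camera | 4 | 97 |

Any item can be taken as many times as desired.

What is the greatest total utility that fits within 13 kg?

Ranking by ratio (utility/kg): stove 41.33, camera 24.25, climbing harness 23.67, bear canister 17.75.
Taking 2×stove: 12 kg used, 496 in utility.
The spare 1 kg is too small for any remaining item, and no exchange beats 496.

496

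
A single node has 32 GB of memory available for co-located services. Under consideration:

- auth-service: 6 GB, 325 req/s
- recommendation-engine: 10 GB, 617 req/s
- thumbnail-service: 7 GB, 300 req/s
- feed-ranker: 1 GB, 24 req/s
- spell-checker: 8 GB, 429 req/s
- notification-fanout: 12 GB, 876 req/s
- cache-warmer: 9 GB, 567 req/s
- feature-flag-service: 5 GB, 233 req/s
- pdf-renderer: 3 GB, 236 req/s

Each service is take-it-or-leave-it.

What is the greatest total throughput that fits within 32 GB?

By throughput per GB: pdf-renderer 78.67, notification-fanout 73.00, cache-warmer 63.00 lead.
A density-first pass picks auth-service + feed-ranker + notification-fanout + cache-warmer + pdf-renderer — 2028 at 31 GB.
Replace auth-service and feed-ranker with spell-checker: the trade gains 80 net, giving 2108 at 32 GB.
Next best is recommendation-engine + feed-ranker + notification-fanout + cache-warmer at 2084 (32 GB) — short by 24.

2108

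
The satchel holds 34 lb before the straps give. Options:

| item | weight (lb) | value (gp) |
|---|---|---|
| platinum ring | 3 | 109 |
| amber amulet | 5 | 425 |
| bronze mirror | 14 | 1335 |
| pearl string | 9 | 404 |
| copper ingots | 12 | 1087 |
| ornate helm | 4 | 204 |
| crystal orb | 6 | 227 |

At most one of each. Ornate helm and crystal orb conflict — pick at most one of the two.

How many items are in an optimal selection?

Best achievable value is 2956.
One optimal bundle: platinum ring + amber amulet + bronze mirror + copper ingots (34 lb).
Any selection reaching 2956 contains exactly 4 items.

4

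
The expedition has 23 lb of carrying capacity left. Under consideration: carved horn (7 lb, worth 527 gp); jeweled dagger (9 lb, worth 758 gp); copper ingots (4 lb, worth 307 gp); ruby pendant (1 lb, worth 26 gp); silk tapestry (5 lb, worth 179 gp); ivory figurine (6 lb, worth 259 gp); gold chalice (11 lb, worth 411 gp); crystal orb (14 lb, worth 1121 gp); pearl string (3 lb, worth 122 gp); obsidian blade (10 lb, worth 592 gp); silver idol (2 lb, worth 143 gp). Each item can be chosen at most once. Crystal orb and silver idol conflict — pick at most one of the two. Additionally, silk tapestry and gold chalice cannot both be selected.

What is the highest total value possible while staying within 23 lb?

1879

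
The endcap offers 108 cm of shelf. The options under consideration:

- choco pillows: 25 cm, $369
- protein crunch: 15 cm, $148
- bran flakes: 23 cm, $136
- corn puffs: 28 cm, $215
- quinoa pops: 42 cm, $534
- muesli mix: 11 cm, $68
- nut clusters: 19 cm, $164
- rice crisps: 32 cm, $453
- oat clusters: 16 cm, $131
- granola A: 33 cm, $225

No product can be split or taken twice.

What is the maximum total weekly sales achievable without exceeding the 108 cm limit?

1356

Ranking by ratio (weekly sales/cm): choco pillows 14.76, rice crisps 14.16, quinoa pops 12.71, protein crunch 9.87.
The ratio ordering already packs tightly: choco pillows + quinoa pops + rice crisps, 99 cm, 1356.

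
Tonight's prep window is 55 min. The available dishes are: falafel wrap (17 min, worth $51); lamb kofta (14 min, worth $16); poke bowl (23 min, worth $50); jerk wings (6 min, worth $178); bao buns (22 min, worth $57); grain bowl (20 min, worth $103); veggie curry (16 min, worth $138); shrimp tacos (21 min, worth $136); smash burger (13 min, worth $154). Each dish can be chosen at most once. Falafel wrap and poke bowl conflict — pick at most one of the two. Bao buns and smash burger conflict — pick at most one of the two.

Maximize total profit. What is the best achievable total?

573

Ranking by ratio (profit/min): jerk wings 29.67, smash burger 11.85, veggie curry 8.62, shrimp tacos 6.48.
Taking jerk wings + grain bowl + veggie curry + smash burger: 55 min used, 573 in profit.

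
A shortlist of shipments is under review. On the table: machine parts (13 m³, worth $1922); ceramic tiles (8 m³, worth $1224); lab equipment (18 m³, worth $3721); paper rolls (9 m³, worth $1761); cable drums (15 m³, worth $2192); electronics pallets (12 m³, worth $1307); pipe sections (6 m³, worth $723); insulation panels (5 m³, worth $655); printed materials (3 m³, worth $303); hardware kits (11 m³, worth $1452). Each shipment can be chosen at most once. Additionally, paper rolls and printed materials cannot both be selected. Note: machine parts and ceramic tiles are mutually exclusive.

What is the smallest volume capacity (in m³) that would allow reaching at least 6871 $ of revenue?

Need the lightest bundle worth ≥ 6871.
lab equipment + paper rolls + hardware kits: 6934 revenue at 38 m³.
Any bundle with less than 38 m³ falls short of 6871.

38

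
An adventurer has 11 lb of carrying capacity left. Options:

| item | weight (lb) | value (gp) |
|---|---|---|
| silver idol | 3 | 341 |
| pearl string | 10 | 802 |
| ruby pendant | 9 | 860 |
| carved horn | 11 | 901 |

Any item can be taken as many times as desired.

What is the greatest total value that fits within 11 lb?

Ranking by ratio (value/lb): silver idol 113.67, ruby pendant 95.56, carved horn 81.91, pearl string 80.20.
Best packing: 3×silver idol — 9 lb, 1023 total.
Every other selection either busts 11 lb or fails to beat 1023.

1023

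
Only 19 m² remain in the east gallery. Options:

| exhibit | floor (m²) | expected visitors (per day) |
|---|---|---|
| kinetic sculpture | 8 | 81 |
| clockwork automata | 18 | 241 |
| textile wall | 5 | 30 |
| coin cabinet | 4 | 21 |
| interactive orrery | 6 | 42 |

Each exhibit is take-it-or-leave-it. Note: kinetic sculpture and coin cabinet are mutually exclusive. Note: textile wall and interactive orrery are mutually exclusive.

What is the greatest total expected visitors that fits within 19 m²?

241

Clockwork automata uses 18 of the 19 m² and totals 241.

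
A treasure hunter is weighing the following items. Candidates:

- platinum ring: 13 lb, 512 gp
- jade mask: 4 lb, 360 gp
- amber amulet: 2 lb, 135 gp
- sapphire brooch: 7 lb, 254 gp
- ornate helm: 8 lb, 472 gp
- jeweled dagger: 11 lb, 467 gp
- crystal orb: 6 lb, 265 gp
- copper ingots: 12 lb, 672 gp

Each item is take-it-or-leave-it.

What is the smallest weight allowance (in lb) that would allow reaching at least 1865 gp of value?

32

Look for the lowest-weight combination reaching 1865.
Taking jade mask + amber amulet + ornate helm + crystal orb + copper ingots gives 1904 (≥ 1865) for 32 lb.
Below 32 lb the best achievable stays under 1865.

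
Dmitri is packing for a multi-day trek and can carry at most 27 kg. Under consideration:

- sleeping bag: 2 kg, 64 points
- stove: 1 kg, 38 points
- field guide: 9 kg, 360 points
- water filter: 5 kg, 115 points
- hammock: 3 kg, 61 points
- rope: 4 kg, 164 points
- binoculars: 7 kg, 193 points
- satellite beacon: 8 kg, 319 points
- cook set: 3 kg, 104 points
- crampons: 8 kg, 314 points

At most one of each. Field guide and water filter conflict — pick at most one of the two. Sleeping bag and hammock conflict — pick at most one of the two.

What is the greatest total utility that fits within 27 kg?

Greedy by ratio would take sleeping bag + stove + field guide + rope + satellite beacon + cook set: 27 kg used, total 1049.
The 8 kg tied up in stove and rope and cook set is better spent on crampons — total rises to 1057 (27 kg).
Every other selection either busts 27 kg or breaks a pairing rule or fails to beat 1057.

1057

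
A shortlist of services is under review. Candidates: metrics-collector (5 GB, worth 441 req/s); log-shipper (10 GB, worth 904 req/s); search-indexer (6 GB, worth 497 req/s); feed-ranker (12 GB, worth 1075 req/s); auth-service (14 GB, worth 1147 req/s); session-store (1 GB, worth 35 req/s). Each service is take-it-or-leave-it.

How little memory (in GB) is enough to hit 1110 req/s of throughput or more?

Need the lightest bundle worth ≥ 1110.
feed-ranker + session-store reaches 1110 using 13 GB.
Below 13 GB the best achievable stays under 1110.

13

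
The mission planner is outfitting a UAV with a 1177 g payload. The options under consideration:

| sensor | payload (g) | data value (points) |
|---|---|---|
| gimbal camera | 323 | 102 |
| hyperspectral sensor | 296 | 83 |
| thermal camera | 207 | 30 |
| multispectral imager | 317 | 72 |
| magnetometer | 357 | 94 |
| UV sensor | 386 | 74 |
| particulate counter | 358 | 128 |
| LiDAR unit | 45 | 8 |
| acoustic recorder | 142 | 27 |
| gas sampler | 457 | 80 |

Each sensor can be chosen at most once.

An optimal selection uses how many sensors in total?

Optimal total is 348.
For example gimbal camera + hyperspectral sensor + particulate counter + LiDAR unit + acoustic recorder achieves it, using 1164 g.
Any selection reaching 348 contains exactly 5 sensors.

5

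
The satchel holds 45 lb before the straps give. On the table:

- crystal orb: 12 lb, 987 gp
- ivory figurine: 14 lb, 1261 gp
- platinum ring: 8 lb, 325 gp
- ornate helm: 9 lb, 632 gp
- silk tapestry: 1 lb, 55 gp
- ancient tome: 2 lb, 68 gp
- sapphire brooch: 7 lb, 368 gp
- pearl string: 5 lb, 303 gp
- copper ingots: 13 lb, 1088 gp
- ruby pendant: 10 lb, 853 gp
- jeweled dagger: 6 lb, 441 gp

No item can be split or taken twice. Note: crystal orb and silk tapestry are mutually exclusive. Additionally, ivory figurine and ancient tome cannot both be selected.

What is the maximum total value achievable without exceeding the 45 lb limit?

3777

A density-first pass picks ivory figurine + silk tapestry + copper ingots + ruby pendant + jeweled dagger — 3698 at 44 lb.
Dropping silk tapestry and ruby pendant frees 11 lb; slotting in crystal orb (12 lb) lifts the total to 3777 at 45 lb.
Every other selection either busts 45 lb or breaks a pairing rule or fails to beat 3777.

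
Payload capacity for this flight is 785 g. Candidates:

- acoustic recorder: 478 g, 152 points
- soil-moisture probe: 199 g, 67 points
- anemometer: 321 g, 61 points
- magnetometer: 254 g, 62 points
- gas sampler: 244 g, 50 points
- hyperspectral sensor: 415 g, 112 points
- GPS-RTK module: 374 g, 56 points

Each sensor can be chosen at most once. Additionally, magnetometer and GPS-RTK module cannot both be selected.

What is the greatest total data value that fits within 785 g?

219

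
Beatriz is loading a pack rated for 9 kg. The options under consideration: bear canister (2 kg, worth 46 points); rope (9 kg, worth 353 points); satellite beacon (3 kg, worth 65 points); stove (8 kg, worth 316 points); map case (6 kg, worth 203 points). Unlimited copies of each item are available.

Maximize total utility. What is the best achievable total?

353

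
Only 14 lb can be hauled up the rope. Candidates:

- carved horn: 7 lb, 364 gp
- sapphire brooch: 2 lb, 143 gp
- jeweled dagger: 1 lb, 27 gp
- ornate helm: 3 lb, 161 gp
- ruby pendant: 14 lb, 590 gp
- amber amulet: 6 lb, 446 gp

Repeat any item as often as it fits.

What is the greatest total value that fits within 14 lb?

Best packing: sapphire brooch + 2×amber amulet — 14 lb, 1035 total.
No other feasible combination exceeds 1035.

1035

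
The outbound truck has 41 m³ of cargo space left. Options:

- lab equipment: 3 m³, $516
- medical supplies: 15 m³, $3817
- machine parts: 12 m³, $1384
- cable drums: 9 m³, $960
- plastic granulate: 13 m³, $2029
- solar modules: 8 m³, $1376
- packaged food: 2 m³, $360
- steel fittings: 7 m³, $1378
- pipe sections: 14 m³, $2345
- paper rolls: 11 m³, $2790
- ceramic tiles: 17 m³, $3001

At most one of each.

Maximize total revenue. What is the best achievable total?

9361

Greedy by ratio would take lab equipment + medical supplies + packaged food + steel fittings + paper rolls: 38 m³ used, total 8861.
The 5 m³ tied up in lab equipment and packaged food is better spent on solar modules — total rises to 9361 (41 m³).
That's the maximum — no swap from here does better than 9361.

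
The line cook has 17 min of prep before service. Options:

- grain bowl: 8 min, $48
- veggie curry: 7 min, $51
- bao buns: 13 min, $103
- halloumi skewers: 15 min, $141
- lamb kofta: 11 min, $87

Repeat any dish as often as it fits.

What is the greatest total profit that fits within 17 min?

Density check — halloumi skewers 9.40, bao buns 7.92, lamb kofta 7.91, veggie curry 7.29 are the best per min.
The ratio ordering already packs tightly: halloumi skewers, 15 min, 141.
That's the maximum — no swap from here does better than 141.

141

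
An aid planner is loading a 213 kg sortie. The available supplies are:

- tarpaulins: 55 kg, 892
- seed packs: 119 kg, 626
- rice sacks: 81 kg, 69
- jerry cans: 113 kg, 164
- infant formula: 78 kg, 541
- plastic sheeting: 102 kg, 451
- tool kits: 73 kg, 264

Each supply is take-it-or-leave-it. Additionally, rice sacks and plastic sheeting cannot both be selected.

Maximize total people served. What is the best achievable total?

Ranking by ratio (people served/kg): tarpaulins 16.22, infant formula 6.94, seed packs 5.26, plastic sheeting 4.42.
Taking tarpaulins + infant formula + tool kits: 206 kg used, 1697 in people served.
The spare 7 kg is too small for any remaining supply, and no feasible exchange beats 1697.

1697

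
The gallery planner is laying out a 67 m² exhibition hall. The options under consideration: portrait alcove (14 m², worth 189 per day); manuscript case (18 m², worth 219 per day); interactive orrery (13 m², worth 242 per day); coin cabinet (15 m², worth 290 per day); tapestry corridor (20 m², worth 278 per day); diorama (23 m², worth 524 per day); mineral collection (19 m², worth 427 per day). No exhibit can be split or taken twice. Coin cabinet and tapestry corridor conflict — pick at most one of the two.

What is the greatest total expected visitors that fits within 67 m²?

Ranking by ratio (expected visitors/m²): diorama 22.78, mineral collection 22.47, coin cabinet 19.33.
The ratio heuristic lands on coin cabinet + diorama + mineral collection (1241) but leaves 10 m² idle.
Replace mineral collection with portrait alcove + interactive orrery: the trade gains 4 net, giving 1245 at 65 m².
Runner-up coin cabinet + diorama + mineral collection tops out at 1241.

1245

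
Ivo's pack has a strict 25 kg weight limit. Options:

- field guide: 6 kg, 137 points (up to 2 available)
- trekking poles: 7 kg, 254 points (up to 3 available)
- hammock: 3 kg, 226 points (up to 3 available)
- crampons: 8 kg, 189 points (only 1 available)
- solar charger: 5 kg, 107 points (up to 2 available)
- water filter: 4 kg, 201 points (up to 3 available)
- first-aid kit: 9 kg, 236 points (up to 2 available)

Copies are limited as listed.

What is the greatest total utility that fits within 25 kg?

1334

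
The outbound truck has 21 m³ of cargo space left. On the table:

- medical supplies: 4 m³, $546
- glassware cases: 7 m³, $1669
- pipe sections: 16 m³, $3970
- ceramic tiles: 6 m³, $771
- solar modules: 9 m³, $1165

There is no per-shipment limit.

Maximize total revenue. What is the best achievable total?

5007

Greedy by ratio would take medical supplies + pipe sections: 20 m³ used, total 4516.
Replace medical supplies and pipe sections with 3×glassware cases: the trade gains 491 net, giving 5007 at 21 m³.
Nothing else within 21 m³ beats 5007.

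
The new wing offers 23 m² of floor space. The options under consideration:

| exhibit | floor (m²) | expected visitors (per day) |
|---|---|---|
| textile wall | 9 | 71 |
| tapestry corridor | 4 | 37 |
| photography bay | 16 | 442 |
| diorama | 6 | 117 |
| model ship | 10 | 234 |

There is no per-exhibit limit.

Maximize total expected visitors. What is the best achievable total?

By expected visitors per m²: photography bay 27.62, model ship 23.40, diorama 19.50 lead.
Taking photography bay + diorama: 22 m² used, 559 in expected visitors.
Every other selection either busts 23 m² or fails to beat 559.

559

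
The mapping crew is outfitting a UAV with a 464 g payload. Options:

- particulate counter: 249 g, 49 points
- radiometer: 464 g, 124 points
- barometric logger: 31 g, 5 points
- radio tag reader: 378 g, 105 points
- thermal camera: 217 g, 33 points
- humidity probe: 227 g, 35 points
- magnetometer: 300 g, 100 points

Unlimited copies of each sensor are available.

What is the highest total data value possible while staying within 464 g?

Ranking by ratio (data value/g): magnetometer 0.33, radio tag reader 0.28, radiometer 0.27, particulate counter 0.20.
Taking 5×barometric logger + magnetometer: 455 g used, 125 in data value.
No other feasible combination exceeds 125.

125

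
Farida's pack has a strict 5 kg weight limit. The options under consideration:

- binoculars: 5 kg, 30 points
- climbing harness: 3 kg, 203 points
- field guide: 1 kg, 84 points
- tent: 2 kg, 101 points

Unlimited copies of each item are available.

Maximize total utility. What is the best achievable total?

420

The ratio ordering already packs tightly: 5×field guide, 5 kg, 420.
No other feasible combination exceeds 420.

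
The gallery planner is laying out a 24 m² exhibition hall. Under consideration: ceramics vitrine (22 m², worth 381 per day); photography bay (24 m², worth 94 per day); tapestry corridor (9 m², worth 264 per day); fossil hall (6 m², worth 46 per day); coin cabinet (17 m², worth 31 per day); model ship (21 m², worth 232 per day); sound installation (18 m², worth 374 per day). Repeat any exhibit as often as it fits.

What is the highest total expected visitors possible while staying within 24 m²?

2×tapestry corridor + fossil hall uses 24 of the 24 m² and totals 574.
No other feasible combination exceeds 574.

574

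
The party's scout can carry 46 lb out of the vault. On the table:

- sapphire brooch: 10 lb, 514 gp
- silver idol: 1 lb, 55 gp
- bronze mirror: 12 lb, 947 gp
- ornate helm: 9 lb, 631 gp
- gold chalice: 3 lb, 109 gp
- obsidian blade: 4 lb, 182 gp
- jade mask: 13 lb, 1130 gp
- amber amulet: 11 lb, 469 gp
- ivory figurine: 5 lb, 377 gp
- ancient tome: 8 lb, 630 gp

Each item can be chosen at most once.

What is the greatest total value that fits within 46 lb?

3520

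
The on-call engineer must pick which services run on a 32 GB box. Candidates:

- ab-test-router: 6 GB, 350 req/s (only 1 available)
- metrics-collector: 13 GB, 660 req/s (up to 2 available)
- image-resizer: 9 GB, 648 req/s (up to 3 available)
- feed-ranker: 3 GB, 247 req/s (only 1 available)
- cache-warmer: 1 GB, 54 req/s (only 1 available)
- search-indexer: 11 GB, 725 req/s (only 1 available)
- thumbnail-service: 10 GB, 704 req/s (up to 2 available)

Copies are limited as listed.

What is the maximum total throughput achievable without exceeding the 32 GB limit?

2303

Filling by ratio: 3×image-resizer + feed-ranker + cache-warmer for 2245, with 1 GB left unused.
The 19 GB tied up in 2×image-resizer and cache-warmer is better spent on 2×thumbnail-service — total rises to 2303 (32 GB).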